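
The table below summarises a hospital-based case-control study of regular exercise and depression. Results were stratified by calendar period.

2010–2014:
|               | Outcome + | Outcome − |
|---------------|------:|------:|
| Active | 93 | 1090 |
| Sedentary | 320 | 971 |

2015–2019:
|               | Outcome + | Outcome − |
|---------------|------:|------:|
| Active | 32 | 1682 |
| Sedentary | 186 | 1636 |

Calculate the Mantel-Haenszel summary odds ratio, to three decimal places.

OR_MH = Σ(aᵢdᵢ/nᵢ) / Σ(bᵢcᵢ/nᵢ), where nᵢ is the stratum total.
Stratum 1 (2010–2014): n = 2474; a·d/n = 93·971/2474 = 36.5008; b·c/n = 1090·320/2474 = 140.9863
Stratum 2 (2015–2019): n = 3536; a·d/n = 32·1636/3536 = 14.8054; b·c/n = 1682·186/3536 = 88.4762
OR_MH = (36.5008 + 14.8054) / (140.9863 + 88.4762) = 51.3062 / 229.4625 = 0.22359

0.224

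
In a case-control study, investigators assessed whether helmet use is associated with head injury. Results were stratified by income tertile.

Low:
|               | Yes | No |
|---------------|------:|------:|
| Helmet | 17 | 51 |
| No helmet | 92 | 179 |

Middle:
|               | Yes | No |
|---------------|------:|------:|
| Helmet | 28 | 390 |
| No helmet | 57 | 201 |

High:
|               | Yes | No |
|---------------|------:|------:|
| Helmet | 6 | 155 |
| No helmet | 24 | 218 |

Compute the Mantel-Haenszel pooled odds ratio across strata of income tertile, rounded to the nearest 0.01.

0.37

OR_MH = Σ(aᵢdᵢ/nᵢ) / Σ(bᵢcᵢ/nᵢ), where nᵢ is the stratum total.
Stratum 1 (Low): n = 339; a·d/n = 17·179/339 = 8.9764; b·c/n = 51·92/339 = 13.8407
Stratum 2 (Middle): n = 676; a·d/n = 28·201/676 = 8.3254; b·c/n = 390·57/676 = 32.8846
Stratum 3 (High): n = 403; a·d/n = 6·218/403 = 3.2457; b·c/n = 155·24/403 = 9.2308
OR_MH = (8.9764 + 8.3254 + 3.2457) / (13.8407 + 32.8846 + 9.2308) = 20.5475 / 55.9561 = 0.36721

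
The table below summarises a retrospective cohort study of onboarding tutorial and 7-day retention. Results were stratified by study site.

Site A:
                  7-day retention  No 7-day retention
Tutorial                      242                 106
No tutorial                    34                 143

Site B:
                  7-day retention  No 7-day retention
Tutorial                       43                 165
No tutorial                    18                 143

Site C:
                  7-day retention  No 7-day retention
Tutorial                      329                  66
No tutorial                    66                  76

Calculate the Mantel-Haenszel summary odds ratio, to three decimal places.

OR_MH = Σ(aᵢdᵢ/nᵢ) / Σ(bᵢcᵢ/nᵢ), where nᵢ is the stratum total.
Stratum 1 (Site A): n = 525; a·d/n = 242·143/525 = 65.9162; b·c/n = 106·34/525 = 6.8648
Stratum 2 (Site B): n = 369; a·d/n = 43·143/369 = 16.6640; b·c/n = 165·18/369 = 8.0488
Stratum 3 (Site C): n = 537; a·d/n = 329·76/537 = 46.5624; b·c/n = 66·66/537 = 8.1117
OR_MH = (65.9162 + 16.6640 + 46.5624) / (6.8648 + 8.0488 + 8.1117) = 129.1425 / 23.0253 = 5.60873

5.609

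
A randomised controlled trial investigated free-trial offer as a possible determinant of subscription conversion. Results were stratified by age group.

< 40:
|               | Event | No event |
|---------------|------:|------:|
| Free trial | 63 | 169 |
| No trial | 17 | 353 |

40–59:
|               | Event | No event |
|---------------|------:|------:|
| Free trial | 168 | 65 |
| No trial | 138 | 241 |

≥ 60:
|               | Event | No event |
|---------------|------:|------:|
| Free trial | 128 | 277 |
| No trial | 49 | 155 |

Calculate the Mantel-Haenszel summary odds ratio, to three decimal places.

3.252

OR_MH = Σ(aᵢdᵢ/nᵢ) / Σ(bᵢcᵢ/nᵢ), where nᵢ is the stratum total.
Stratum 1 (< 40): n = 602; a·d/n = 63·353/602 = 36.9419; b·c/n = 169·17/602 = 4.7724
Stratum 2 (40–59): n = 612; a·d/n = 168·241/612 = 66.1569; b·c/n = 65·138/612 = 14.6569
Stratum 3 (≥ 60): n = 609; a·d/n = 128·155/609 = 32.5780; b·c/n = 277·49/609 = 22.2874
OR_MH = (36.9419 + 66.1569 + 32.5780) / (4.7724 + 14.6569 + 22.2874) = 135.6767 / 41.7166 = 3.25234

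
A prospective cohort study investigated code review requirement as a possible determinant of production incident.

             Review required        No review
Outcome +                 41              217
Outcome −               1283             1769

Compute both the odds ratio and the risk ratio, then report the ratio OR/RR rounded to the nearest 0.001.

0.919

Reading the table with exposure as columns: a = 41 (Review required, case), b = 1283 (Review required, non-case), c = 217 (No review, case), d = 1769.
OR = (41·1769)/(1283·217) = 72529/278411 = 0.26051
Risk in exposed = 41/1324 = 0.03097; risk in unexposed = 217/1986 = 0.10926; RR = 0.28341
OR/RR = 0.26051 / 0.28341 = 0.91920
The outcome is not rare, so the OR lies further from 1 than the RR.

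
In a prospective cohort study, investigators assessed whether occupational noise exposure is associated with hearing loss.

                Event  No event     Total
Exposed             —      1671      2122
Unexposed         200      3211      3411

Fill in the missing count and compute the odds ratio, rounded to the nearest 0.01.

4.33

The missing cell is in the exposed row: 2122 − 1671 = 451.
So a = 451, b = 1671, c = 200, d = 3211.
OR = (a·d)/(b·c) = (451 × 3211) / (1671 × 200) = 1448161 / 334200 = 4.33322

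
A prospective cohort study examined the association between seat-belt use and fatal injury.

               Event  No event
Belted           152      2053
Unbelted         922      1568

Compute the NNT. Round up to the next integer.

Risk in treated group = 152/2205 = 0.06893; risk in control = 922/2490 = 0.37028.
Absolute risk reduction = 0.37028 − 0.06893 = 0.30135
NNT = 1 / ARR = 1 / 0.30135 = 3.318 → round up → 4

4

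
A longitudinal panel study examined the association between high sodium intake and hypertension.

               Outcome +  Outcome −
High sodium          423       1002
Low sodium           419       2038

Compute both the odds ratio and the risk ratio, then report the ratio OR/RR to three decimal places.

Cells: a = 423, b = 1002, c = 419, d = 2038.
OR = (423·2038)/(1002·419) = 862074/419838 = 2.05335
Risk in exposed = 423/1425 = 0.29684; risk in unexposed = 419/2457 = 0.17053; RR = 1.74067
OR/RR = 2.05335 / 1.74067 = 1.17963
The outcome is not rare, so the OR lies further from 1 than the RR.

1.180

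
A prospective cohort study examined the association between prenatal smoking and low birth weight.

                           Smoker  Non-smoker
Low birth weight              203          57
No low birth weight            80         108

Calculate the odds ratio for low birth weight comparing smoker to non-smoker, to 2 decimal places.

4.81

Reading the table with exposure as columns: a = 203 (Smoker, case), b = 80 (Smoker, non-case), c = 57 (Non-smoker, case), d = 108.
OR = (a·d)/(b·c) = (203 × 108) / (80 × 57) = 21924 / 4560 = 4.80789
The odds of low birth weight are about 4.81 times as high in the smoker group.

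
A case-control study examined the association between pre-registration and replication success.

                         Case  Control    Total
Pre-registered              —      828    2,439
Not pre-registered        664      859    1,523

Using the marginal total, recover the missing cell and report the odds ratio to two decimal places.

2.52

The missing cell is in the exposed row: 2439 − 828 = 1611.
So a = 1611, b = 828, c = 664, d = 859.
OR = (a·d)/(b·c) = (1611 × 859) / (828 × 664) = 1383849 / 549792 = 2.51704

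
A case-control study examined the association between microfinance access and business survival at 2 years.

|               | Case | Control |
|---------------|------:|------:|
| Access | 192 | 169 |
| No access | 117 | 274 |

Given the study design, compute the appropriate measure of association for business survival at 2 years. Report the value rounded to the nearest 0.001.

2.661

Cells: a = 192, b = 169, c = 117, d = 274.
This is a case-control study: participants were sampled on outcome status, so risks in the source population cannot be estimated directly — relative risk is not valid here. The odds ratio is the appropriate measure.
OR = (a·d)/(b·c) = (192 × 274) / (169 × 117) = 52608 / 19773 = 2.66060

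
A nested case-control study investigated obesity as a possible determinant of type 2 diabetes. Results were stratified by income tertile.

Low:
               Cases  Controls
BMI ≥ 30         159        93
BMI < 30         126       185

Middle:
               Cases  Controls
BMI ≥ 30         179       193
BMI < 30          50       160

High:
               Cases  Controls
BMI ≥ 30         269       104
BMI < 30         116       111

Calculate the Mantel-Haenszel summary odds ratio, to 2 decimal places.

2.63

OR_MH = Σ(aᵢdᵢ/nᵢ) / Σ(bᵢcᵢ/nᵢ), where nᵢ is the stratum total.
Stratum 1 (Low): n = 563; a·d/n = 159·185/563 = 52.2469; b·c/n = 93·126/563 = 20.8135
Stratum 2 (Middle): n = 582; a·d/n = 179·160/582 = 49.2096; b·c/n = 193·50/582 = 16.5808
Stratum 3 (High): n = 600; a·d/n = 269·111/600 = 49.7650; b·c/n = 104·116/600 = 20.1067
OR_MH = (52.2469 + 49.2096 + 49.7650) / (20.8135 + 16.5808 + 20.1067) = 151.2215 / 57.5009 = 2.62990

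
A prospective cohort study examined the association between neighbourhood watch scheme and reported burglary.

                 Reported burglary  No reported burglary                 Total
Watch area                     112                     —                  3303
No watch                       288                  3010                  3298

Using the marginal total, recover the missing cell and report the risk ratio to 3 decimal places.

The missing cell is in the exposed row: 3303 − 112 = 3191.
So a = 112, b = 3191, c = 288, d = 3010.
RR = [a/(a+b)] / [c/(c+d)] = (112/3303) / (288/3298) = 0.03391/0.08733 = 0.38830

0.388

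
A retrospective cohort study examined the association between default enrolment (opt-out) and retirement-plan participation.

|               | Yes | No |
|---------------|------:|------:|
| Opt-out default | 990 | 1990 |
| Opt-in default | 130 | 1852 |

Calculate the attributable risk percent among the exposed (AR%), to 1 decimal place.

Cells: a = 990, b = 1990, c = 130, d = 1852.
Risk in exposed = 990/2980 = 0.33221; risk in unexposed = 130/1982 = 0.06559.
RR = 0.33221/0.06559 = 5.06500
AR% = (RR − 1)/RR × 100 = (5.06500 − 1)/5.06500 × 100 = 80.2567%

80.3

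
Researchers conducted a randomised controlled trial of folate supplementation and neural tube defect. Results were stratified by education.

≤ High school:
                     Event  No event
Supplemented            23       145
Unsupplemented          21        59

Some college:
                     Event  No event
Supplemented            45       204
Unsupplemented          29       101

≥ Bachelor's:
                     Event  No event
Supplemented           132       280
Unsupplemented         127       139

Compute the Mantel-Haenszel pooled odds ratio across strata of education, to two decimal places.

OR_MH = Σ(aᵢdᵢ/nᵢ) / Σ(bᵢcᵢ/nᵢ), where nᵢ is the stratum total.
Stratum 1 (≤ High school): n = 248; a·d/n = 23·59/248 = 5.4718; b·c/n = 145·21/248 = 12.2782
Stratum 2 (Some college): n = 379; a·d/n = 45·101/379 = 11.9921; b·c/n = 204·29/379 = 15.6095
Stratum 3 (≥ Bachelor's): n = 678; a·d/n = 132·139/678 = 27.0619; b·c/n = 280·127/678 = 52.4484
OR_MH = (5.4718 + 11.9921 + 27.0619) / (12.2782 + 15.6095 + 52.4484) = 44.5258 / 80.3361 = 0.55424

0.55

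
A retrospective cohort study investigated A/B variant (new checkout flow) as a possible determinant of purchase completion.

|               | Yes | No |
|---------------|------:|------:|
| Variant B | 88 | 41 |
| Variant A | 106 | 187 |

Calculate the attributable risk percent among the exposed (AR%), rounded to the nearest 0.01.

46.97

Cells: a = 88, b = 41, c = 106, d = 187.
Risk in exposed = 88/129 = 0.68217; risk in unexposed = 106/293 = 0.36177.
RR = 0.68217/0.36177 = 1.88562
AR% = (RR − 1)/RR × 100 = (1.88562 − 1)/1.88562 × 100 = 46.9671%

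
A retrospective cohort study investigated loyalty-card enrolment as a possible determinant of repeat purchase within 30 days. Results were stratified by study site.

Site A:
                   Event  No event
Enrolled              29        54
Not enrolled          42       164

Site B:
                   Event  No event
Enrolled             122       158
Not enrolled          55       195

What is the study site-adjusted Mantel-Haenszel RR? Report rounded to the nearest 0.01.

RR_MH = Σ(aᵢ·n₀ᵢ/nᵢ) / Σ(cᵢ·n₁ᵢ/nᵢ), with n₁ᵢ = aᵢ+bᵢ (exposed), n₀ᵢ = cᵢ+dᵢ (unexposed), nᵢ = n₁ᵢ+n₀ᵢ.
Stratum 1 (Site A): n₁ = 83, n₀ = 206, n = 289; a·n₀/n = 29·206/289 = 20.6713; c·n₁/n = 42·83/289 = 12.0623
Stratum 2 (Site B): n₁ = 280, n₀ = 250, n = 530; a·n₀/n = 122·250/530 = 57.5472; c·n₁/n = 55·280/530 = 29.0566
RR_MH = (20.6713 + 57.5472) / (12.0623 + 29.0566) = 78.2185 / 41.1189 = 1.90225

1.90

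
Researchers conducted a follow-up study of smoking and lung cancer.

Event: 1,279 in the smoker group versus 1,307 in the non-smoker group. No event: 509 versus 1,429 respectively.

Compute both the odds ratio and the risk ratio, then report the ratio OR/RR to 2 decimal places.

From the description: a = 1279, b = 509, c = 1307, d = 1429.
OR = (1279·1429)/(509·1307) = 1827691/665263 = 2.74732
Risk in exposed = 1279/1788 = 0.71532; risk in unexposed = 1307/2736 = 0.47770; RR = 1.49742
OR/RR = 2.74732 / 1.49742 = 1.83470
The outcome is not rare, so the OR lies further from 1 than the RR.

1.83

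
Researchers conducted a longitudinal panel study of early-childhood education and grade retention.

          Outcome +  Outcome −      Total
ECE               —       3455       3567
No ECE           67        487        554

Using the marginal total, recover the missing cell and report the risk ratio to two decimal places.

The missing cell is in the exposed row: 3567 − 3455 = 112.
So a = 112, b = 3455, c = 67, d = 487.
RR = [a/(a+b)] / [c/(c+d)] = (112/3567) / (67/554) = 0.03140/0.12094 = 0.25963

0.26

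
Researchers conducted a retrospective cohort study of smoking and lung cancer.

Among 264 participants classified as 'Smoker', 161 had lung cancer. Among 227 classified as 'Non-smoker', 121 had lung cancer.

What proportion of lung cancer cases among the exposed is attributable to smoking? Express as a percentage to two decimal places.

12.59

From the description: a = 161, b = 103, c = 121, d = 106.
Risk in exposed = 161/264 = 0.60985; risk in unexposed = 121/227 = 0.53304.
RR = 0.60985/0.53304 = 1.14410
AR% = (RR − 1)/RR × 100 = (1.14410 − 1)/1.14410 × 100 = 12.5947%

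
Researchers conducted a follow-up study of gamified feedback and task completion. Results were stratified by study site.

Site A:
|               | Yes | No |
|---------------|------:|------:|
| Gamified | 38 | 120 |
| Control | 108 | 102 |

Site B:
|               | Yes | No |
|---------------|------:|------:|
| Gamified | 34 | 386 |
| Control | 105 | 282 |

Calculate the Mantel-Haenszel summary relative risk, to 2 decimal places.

RR_MH = Σ(aᵢ·n₀ᵢ/nᵢ) / Σ(cᵢ·n₁ᵢ/nᵢ), with n₁ᵢ = aᵢ+bᵢ (exposed), n₀ᵢ = cᵢ+dᵢ (unexposed), nᵢ = n₁ᵢ+n₀ᵢ.
Stratum 1 (Site A): n₁ = 158, n₀ = 210, n = 368; a·n₀/n = 38·210/368 = 21.6848; c·n₁/n = 108·158/368 = 46.3696
Stratum 2 (Site B): n₁ = 420, n₀ = 387, n = 807; a·n₀/n = 34·387/807 = 16.3048; c·n₁/n = 105·420/807 = 54.6468
RR_MH = (21.6848 + 16.3048) / (46.3696 + 54.6468) = 37.9896 / 101.0164 = 0.37607

0.38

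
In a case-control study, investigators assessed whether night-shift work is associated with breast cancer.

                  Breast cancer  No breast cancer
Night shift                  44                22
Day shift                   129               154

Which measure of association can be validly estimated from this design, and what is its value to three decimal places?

Cells: a = 44, b = 22, c = 129, d = 154.
This is a case-control study: participants were sampled on outcome status, so risks in the source population cannot be estimated directly — relative risk is not valid here. The odds ratio is the appropriate measure.
OR = (a·d)/(b·c) = (44 × 154) / (22 × 129) = 6776 / 2838 = 2.38760

2.388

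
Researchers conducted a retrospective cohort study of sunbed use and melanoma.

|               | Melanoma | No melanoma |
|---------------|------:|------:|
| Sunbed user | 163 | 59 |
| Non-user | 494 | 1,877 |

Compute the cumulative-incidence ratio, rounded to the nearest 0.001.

Cells: a = 163, b = 59, c = 494, d = 1877.
Risk in exposed = 163/222 = 0.73423; risk in unexposed = 494/2371 = 0.20835.
RR = 0.73423 / 0.20835 = 3.52403
The risk among the exposed is 3.52 times that among the unexposed.

3.524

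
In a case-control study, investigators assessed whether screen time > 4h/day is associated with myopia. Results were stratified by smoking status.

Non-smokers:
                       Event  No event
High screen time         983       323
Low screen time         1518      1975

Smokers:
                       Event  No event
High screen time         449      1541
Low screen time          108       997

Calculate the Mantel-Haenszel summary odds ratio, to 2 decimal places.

OR_MH = Σ(aᵢdᵢ/nᵢ) / Σ(bᵢcᵢ/nᵢ), where nᵢ is the stratum total.
Stratum 1 (Non-smokers): n = 4799; a·d/n = 983·1975/4799 = 404.5478; b·c/n = 323·1518/4799 = 102.1700
Stratum 2 (Smokers): n = 3095; a·d/n = 449·997/3095 = 144.6375; b·c/n = 1541·108/3095 = 53.7732
OR_MH = (404.5478 + 144.6375) / (102.1700 + 53.7732) = 549.1853 / 155.9432 = 3.52170

3.52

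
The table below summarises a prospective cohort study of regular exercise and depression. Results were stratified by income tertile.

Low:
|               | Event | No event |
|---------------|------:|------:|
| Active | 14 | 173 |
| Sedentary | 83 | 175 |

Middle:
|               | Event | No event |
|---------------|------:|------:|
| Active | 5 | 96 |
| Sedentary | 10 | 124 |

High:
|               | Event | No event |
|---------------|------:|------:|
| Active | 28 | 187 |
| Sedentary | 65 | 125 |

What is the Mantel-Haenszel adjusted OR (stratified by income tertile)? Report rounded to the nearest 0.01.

OR_MH = Σ(aᵢdᵢ/nᵢ) / Σ(bᵢcᵢ/nᵢ), where nᵢ is the stratum total.
Stratum 1 (Low): n = 445; a·d/n = 14·175/445 = 5.5056; b·c/n = 173·83/445 = 32.2674
Stratum 2 (Middle): n = 235; a·d/n = 5·124/235 = 2.6383; b·c/n = 96·10/235 = 4.0851
Stratum 3 (High): n = 405; a·d/n = 28·125/405 = 8.6420; b·c/n = 187·65/405 = 30.0123
OR_MH = (5.5056 + 2.6383 + 8.6420) / (32.2674 + 4.0851 + 30.0123) = 16.7859 / 66.3649 = 0.25293

0.25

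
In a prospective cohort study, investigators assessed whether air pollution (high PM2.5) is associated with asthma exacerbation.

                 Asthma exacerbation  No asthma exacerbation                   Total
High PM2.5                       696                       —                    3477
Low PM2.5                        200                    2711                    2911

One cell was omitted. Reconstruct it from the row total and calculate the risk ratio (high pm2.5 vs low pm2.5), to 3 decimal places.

The missing cell is in the exposed row: 3477 − 696 = 2781.
So a = 696, b = 2781, c = 200, d = 2711.
RR = [a/(a+b)] / [c/(c+d)] = (696/3477) / (200/2911) = 0.20017/0.06870 = 2.91351

2.914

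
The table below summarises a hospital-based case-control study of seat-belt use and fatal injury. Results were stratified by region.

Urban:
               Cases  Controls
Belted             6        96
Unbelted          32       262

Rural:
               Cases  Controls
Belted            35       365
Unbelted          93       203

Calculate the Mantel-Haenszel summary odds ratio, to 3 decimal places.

OR_MH = Σ(aᵢdᵢ/nᵢ) / Σ(bᵢcᵢ/nᵢ), where nᵢ is the stratum total.
Stratum 1 (Urban): n = 396; a·d/n = 6·262/396 = 3.9697; b·c/n = 96·32/396 = 7.7576
Stratum 2 (Rural): n = 696; a·d/n = 35·203/696 = 10.2083; b·c/n = 365·93/696 = 48.7716
OR_MH = (3.9697 + 10.2083) / (7.7576 + 48.7716) = 14.1780 / 56.5291 = 0.25081

0.251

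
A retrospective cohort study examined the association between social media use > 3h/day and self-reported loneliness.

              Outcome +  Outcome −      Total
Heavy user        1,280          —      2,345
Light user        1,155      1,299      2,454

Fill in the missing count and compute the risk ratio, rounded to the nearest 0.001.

1.160

The missing cell is in the exposed row: 2345 − 1280 = 1065.
So a = 1280, b = 1065, c = 1155, d = 1299.
RR = [a/(a+b)] / [c/(c+d)] = (1280/2345) / (1155/2454) = 0.54584/0.47066 = 1.15974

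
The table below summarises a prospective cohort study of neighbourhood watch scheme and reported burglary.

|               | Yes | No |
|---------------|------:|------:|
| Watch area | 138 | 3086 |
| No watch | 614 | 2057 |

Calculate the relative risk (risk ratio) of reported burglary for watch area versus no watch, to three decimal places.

Cells: a = 138, b = 3086, c = 614, d = 2057.
Risk in exposed = 138/3224 = 0.04280; risk in unexposed = 614/2671 = 0.22988.
RR = 0.04280 / 0.22988 = 0.18620
The risk is 81% lower among the exposed than among the unexposed.

0.186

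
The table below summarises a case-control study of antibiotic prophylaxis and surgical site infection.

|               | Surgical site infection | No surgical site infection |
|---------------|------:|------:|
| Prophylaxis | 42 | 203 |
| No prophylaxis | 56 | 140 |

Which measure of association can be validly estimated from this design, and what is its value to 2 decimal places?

0.52

Cells: a = 42, b = 203, c = 56, d = 140.
This is a case-control study: participants were sampled on outcome status, so risks in the source population cannot be estimated directly — relative risk is not valid here. The odds ratio is the appropriate measure.
OR = (a·d)/(b·c) = (42 × 140) / (203 × 56) = 5880 / 11368 = 0.51724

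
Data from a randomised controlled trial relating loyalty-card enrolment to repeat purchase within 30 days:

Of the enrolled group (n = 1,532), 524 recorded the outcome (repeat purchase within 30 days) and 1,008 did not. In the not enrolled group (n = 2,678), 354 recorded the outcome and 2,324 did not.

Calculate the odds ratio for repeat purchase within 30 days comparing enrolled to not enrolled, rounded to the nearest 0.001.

3.413

From the description: a = 524, b = 1008, c = 354, d = 2324.
OR = (a·d)/(b·c) = (524 × 2324) / (1008 × 354) = 1217776 / 356832 = 3.41274
The odds of repeat purchase within 30 days are about 3.41 times as high in the enrolled group.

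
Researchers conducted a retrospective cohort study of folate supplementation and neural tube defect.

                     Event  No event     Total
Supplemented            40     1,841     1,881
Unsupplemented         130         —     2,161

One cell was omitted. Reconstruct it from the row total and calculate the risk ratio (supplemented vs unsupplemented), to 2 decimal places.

0.35

The missing cell is in the unexposed row: 2161 − 130 = 2031.
So a = 40, b = 1841, c = 130, d = 2031.
RR = [a/(a+b)] / [c/(c+d)] = (40/1881) / (130/2161) = 0.02127/0.06016 = 0.35349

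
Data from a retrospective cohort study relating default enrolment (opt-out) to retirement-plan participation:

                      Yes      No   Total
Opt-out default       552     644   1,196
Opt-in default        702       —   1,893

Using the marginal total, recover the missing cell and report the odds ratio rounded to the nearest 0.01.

1.45

The missing cell is in the unexposed row: 1893 − 702 = 1191.
So a = 552, b = 644, c = 702, d = 1191.
OR = (a·d)/(b·c) = (552 × 1191) / (644 × 702) = 657432 / 452088 = 1.45421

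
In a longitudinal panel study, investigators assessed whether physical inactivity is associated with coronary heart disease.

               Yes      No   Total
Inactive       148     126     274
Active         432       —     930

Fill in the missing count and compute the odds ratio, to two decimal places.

The missing cell is in the unexposed row: 930 − 432 = 498.
So a = 148, b = 126, c = 432, d = 498.
OR = (a·d)/(b·c) = (148 × 498) / (126 × 432) = 73704 / 54432 = 1.35406

1.35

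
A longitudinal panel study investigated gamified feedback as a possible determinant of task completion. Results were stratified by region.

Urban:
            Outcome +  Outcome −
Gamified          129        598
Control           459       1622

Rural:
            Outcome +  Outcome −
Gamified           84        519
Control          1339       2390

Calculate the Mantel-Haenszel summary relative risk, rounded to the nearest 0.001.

RR_MH = Σ(aᵢ·n₀ᵢ/nᵢ) / Σ(cᵢ·n₁ᵢ/nᵢ), with n₁ᵢ = aᵢ+bᵢ (exposed), n₀ᵢ = cᵢ+dᵢ (unexposed), nᵢ = n₁ᵢ+n₀ᵢ.
Stratum 1 (Urban): n₁ = 727, n₀ = 2081, n = 2808; a·n₀/n = 129·2081/2808 = 95.6015; c·n₁/n = 459·727/2808 = 118.8365
Stratum 2 (Rural): n₁ = 603, n₀ = 3729, n = 4332; a·n₀/n = 84·3729/4332 = 72.3075; c·n₁/n = 1339·603/4332 = 186.3843
RR_MH = (95.6015 + 72.3075) / (118.8365 + 186.3843) = 167.9090 / 305.2209 = 0.55012

0.550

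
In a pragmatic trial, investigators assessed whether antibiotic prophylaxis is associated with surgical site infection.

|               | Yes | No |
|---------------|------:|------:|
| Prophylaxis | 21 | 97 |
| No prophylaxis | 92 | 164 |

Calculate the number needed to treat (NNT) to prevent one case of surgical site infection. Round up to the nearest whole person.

6

Risk in treated group = 21/118 = 0.17797; risk in control = 92/256 = 0.35938.
Absolute risk reduction = 0.35938 − 0.17797 = 0.18141
NNT = 1 / ARR = 1 / 0.18141 = 5.512 → round up → 6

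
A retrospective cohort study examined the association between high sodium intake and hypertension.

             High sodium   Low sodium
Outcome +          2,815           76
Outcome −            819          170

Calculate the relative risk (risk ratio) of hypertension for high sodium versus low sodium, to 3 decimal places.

Reading the table with exposure as columns: a = 2815 (High sodium, case), b = 819 (High sodium, non-case), c = 76 (Low sodium, case), d = 170.
Risk in exposed = 2815/3634 = 0.77463; risk in unexposed = 76/246 = 0.30894.
RR = 0.77463 / 0.30894 = 2.50735
The risk among the exposed is 2.51 times that among the unexposed.

2.507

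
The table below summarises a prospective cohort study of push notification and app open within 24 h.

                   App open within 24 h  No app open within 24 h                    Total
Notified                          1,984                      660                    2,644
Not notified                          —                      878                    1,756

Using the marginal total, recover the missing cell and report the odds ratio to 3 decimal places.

The missing cell is in the unexposed row: 1756 − 878 = 878.
So a = 1984, b = 660, c = 878, d = 878.
OR = (a·d)/(b·c) = (1984 × 878) / (660 × 878) = 1741952 / 579480 = 3.00606

3.006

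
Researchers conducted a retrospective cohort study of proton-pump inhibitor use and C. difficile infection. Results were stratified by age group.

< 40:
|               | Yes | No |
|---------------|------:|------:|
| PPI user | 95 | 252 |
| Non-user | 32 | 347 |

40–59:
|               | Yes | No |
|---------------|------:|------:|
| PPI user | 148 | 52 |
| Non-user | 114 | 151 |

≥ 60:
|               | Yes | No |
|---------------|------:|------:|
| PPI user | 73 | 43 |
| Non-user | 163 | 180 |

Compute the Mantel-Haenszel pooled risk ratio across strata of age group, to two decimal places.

RR_MH = Σ(aᵢ·n₀ᵢ/nᵢ) / Σ(cᵢ·n₁ᵢ/nᵢ), with n₁ᵢ = aᵢ+bᵢ (exposed), n₀ᵢ = cᵢ+dᵢ (unexposed), nᵢ = n₁ᵢ+n₀ᵢ.
Stratum 1 (< 40): n₁ = 347, n₀ = 379, n = 726; a·n₀/n = 95·379/726 = 49.5937; c·n₁/n = 32·347/726 = 15.2948
Stratum 2 (40–59): n₁ = 200, n₀ = 265, n = 465; a·n₀/n = 148·265/465 = 84.3441; c·n₁/n = 114·200/465 = 49.0323
Stratum 3 (≥ 60): n₁ = 116, n₀ = 343, n = 459; a·n₀/n = 73·343/459 = 54.5512; c·n₁/n = 163·116/459 = 41.1939
RR_MH = (49.5937 + 84.3441 + 54.5512) / (15.2948 + 49.0323 + 41.1939) = 188.4889 / 105.5209 = 1.78627

1.79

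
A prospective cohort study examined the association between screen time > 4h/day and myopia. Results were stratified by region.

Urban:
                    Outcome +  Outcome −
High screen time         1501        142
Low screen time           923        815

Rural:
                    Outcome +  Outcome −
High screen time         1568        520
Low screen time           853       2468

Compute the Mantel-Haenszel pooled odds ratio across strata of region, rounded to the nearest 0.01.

OR_MH = Σ(aᵢdᵢ/nᵢ) / Σ(bᵢcᵢ/nᵢ), where nᵢ is the stratum total.
Stratum 1 (Urban): n = 3381; a·d/n = 1501·815/3381 = 361.8205; b·c/n = 142·923/3381 = 38.7655
Stratum 2 (Rural): n = 5409; a·d/n = 1568·2468/5409 = 715.4417; b·c/n = 520·853/5409 = 82.0041
OR_MH = (361.8205 + 715.4417) / (38.7655 + 82.0041) = 1077.2621 / 120.7695 = 8.91998

8.92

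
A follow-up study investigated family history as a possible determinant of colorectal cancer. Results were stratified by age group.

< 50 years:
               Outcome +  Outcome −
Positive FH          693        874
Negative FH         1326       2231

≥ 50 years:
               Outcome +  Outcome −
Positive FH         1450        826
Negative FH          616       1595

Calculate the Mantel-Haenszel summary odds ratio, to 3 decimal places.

2.406

OR_MH = Σ(aᵢdᵢ/nᵢ) / Σ(bᵢcᵢ/nᵢ), where nᵢ is the stratum total.
Stratum 1 (< 50 years): n = 5124; a·d/n = 693·2231/5124 = 301.7336; b·c/n = 874·1326/5124 = 226.1756
Stratum 2 (≥ 50 years): n = 4487; a·d/n = 1450·1595/4487 = 515.4335; b·c/n = 826·616/4487 = 113.3978
OR_MH = (301.7336 + 515.4335) / (226.1756 + 113.3978) = 817.1671 / 339.5735 = 2.40645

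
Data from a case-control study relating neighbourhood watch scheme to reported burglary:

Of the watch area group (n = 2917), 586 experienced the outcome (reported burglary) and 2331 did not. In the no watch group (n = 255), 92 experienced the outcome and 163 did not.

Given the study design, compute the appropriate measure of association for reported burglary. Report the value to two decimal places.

0.45

From the description: a = 586, b = 2331, c = 92, d = 163.
This is a case-control study: participants were sampled on outcome status, so risks in the source population cannot be estimated directly — relative risk is not valid here. The odds ratio is the appropriate measure.
OR = (a·d)/(b·c) = (586 × 163) / (2331 × 92) = 95518 / 214452 = 0.44541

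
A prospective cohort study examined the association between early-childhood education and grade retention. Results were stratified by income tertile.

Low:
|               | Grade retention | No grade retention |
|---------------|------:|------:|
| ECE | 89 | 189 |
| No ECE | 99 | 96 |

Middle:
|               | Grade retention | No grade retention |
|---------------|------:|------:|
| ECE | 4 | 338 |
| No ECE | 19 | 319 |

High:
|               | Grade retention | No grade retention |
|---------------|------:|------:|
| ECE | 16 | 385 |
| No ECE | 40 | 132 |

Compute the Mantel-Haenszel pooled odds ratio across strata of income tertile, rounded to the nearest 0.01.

0.31

OR_MH = Σ(aᵢdᵢ/nᵢ) / Σ(bᵢcᵢ/nᵢ), where nᵢ is the stratum total.
Stratum 1 (Low): n = 473; a·d/n = 89·96/473 = 18.0634; b·c/n = 189·99/473 = 39.5581
Stratum 2 (Middle): n = 680; a·d/n = 4·319/680 = 1.8765; b·c/n = 338·19/680 = 9.4441
Stratum 3 (High): n = 573; a·d/n = 16·132/573 = 3.6859; b·c/n = 385·40/573 = 26.8761
OR_MH = (18.0634 + 1.8765 + 3.6859) / (39.5581 + 9.4441 + 26.8761) = 23.6258 / 75.8783 = 0.31136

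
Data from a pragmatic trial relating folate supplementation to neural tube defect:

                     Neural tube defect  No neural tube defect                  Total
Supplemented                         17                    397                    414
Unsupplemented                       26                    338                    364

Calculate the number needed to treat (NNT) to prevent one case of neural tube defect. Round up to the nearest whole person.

33

Risk in treated group = 17/414 = 0.04106; risk in control = 26/364 = 0.07143.
Absolute risk reduction = 0.07143 − 0.04106 = 0.03037
NNT = 1 / ARR = 1 / 0.03037 = 32.932 → round up → 33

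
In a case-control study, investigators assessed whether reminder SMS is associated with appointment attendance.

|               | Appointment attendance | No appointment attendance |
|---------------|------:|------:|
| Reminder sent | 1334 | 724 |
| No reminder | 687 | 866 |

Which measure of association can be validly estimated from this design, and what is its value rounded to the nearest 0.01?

Cells: a = 1334, b = 724, c = 687, d = 866.
This is a case-control study: participants were sampled on outcome status, so risks in the source population cannot be estimated directly — relative risk is not valid here. The odds ratio is the appropriate measure.
OR = (a·d)/(b·c) = (1334 × 866) / (724 × 687) = 1155244 / 497388 = 2.32262

2.32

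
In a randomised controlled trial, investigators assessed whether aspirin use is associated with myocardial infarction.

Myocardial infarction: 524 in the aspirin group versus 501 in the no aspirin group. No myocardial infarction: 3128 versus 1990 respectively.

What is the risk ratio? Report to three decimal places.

0.713

From the description: a = 524, b = 3128, c = 501, d = 1990.
Risk in exposed = 524/3652 = 0.14348; risk in unexposed = 501/2491 = 0.20112.
RR = 0.14348 / 0.20112 = 0.71341
The risk is 29% lower among the exposed than among the unexposed.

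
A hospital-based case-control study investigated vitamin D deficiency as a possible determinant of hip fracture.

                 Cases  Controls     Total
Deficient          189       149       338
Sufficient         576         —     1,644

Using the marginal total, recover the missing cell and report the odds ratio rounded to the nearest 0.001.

2.352

The missing cell is in the unexposed row: 1644 − 576 = 1068.
So a = 189, b = 149, c = 576, d = 1068.
OR = (a·d)/(b·c) = (189 × 1068) / (149 × 576) = 201852 / 85824 = 2.35193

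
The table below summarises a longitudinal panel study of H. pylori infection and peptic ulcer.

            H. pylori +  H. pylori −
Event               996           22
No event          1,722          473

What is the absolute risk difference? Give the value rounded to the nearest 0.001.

0.322

Reading the table with exposure as columns: a = 996 (H. pylori +, case), b = 1722 (H. pylori +, non-case), c = 22 (H. pylori −, case), d = 473.
Risk in exposed = 996/2718 = 0.366446; risk in unexposed = 22/495 = 0.044444.
Risk difference = 0.366446 − 0.044444 = 0.322001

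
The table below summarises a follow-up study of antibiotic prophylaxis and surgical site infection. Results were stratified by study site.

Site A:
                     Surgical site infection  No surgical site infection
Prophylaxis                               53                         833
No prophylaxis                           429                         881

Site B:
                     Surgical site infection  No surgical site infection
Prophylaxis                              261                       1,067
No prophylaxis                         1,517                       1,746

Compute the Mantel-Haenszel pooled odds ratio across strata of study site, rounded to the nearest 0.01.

0.23

OR_MH = Σ(aᵢdᵢ/nᵢ) / Σ(bᵢcᵢ/nᵢ), where nᵢ is the stratum total.
Stratum 1 (Site A): n = 2196; a·d/n = 53·881/2196 = 21.2628; b·c/n = 833·429/2196 = 162.7309
Stratum 2 (Site B): n = 4591; a·d/n = 261·1746/4591 = 99.2607; b·c/n = 1067·1517/4591 = 352.5679
OR_MH = (21.2628 + 99.2607) / (162.7309 + 352.5679) = 120.5235 / 515.2987 = 0.23389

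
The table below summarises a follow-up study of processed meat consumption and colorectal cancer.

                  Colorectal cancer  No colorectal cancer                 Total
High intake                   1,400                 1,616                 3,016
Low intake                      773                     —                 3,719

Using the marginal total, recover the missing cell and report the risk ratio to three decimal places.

2.233

The missing cell is in the unexposed row: 3719 − 773 = 2946.
So a = 1400, b = 1616, c = 773, d = 2946.
RR = [a/(a+b)] / [c/(c+d)] = (1400/3016) / (773/3719) = 0.46419/0.20785 = 2.23328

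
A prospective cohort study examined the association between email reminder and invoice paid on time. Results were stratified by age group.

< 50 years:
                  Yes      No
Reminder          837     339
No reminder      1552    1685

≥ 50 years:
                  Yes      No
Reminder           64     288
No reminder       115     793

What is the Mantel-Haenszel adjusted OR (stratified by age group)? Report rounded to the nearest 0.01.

2.47

OR_MH = Σ(aᵢdᵢ/nᵢ) / Σ(bᵢcᵢ/nᵢ), where nᵢ is the stratum total.
Stratum 1 (< 50 years): n = 4413; a·d/n = 837·1685/4413 = 319.5887; b·c/n = 339·1552/4413 = 119.2223
Stratum 2 (≥ 50 years): n = 1260; a·d/n = 64·793/1260 = 40.2794; b·c/n = 288·115/1260 = 26.2857
OR_MH = (319.5887 + 40.2794) / (119.2223 + 26.2857) = 359.8681 / 145.5080 = 2.47318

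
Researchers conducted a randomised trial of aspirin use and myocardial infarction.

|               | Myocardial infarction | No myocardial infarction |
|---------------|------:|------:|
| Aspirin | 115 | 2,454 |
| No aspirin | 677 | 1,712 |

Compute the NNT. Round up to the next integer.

Risk in treated group = 115/2569 = 0.04476; risk in control = 677/2389 = 0.28338.
Absolute risk reduction = 0.28338 − 0.04476 = 0.23862
NNT = 1 / ARR = 1 / 0.23862 = 4.191 → round up → 5

5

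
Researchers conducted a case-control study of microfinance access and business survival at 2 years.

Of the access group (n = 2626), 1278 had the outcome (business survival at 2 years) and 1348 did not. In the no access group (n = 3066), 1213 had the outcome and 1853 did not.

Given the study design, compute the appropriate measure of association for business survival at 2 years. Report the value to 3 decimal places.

1.448

From the description: a = 1278, b = 1348, c = 1213, d = 1853.
This is a case-control study: participants were sampled on outcome status, so risks in the source population cannot be estimated directly — relative risk is not valid here. The odds ratio is the appropriate measure.
OR = (a·d)/(b·c) = (1278 × 1853) / (1348 × 1213) = 2368134 / 1635124 = 1.44829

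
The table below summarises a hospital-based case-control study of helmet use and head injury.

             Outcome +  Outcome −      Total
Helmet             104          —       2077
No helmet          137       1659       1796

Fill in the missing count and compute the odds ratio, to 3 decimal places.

0.638

The missing cell is in the exposed row: 2077 − 104 = 1973.
So a = 104, b = 1973, c = 137, d = 1659.
OR = (a·d)/(b·c) = (104 × 1659) / (1973 × 137) = 172536 / 270301 = 0.63831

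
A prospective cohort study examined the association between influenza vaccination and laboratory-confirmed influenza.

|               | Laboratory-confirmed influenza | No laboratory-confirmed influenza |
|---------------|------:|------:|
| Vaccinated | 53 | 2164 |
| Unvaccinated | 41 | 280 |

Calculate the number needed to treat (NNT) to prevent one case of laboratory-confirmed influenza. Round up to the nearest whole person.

Risk in treated group = 53/2217 = 0.02391; risk in control = 41/321 = 0.12773.
Absolute risk reduction = 0.12773 − 0.02391 = 0.10382
NNT = 1 / ARR = 1 / 0.10382 = 9.632 → round up → 10

10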